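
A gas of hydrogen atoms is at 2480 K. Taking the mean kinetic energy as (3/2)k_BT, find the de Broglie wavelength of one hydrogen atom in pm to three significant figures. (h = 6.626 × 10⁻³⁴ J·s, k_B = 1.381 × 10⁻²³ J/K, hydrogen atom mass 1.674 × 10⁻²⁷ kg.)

KE = (3/2)k_BT = 1.5 × 1.381 × 10⁻²³ × 2480 = 5.137 × 10⁻²⁰ J.
p = √(2mKE) = √(2 × 1.674 × 10⁻²⁷ × 5.137 × 10⁻²⁰) = 1.311 × 10⁻²³ kg·m/s.
λ = h/p = 5.05 × 10⁻¹¹ m = 50.5 pm.

λ = 50.5 pm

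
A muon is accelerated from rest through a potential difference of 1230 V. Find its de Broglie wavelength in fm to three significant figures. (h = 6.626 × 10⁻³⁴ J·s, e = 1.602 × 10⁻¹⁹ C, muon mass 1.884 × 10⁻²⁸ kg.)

λ = 2430 fm

KE = eV = 1.602 × 10⁻¹⁹ × 1230 = 1.970 × 10⁻¹⁶ J.
p = √(2mKE) = √(2 × 1.884 × 10⁻²⁸ × 1.970 × 10⁻¹⁶) = 2.725 × 10⁻²² kg·m/s.
λ = h/p = 6.626 × 10⁻³⁴ / 2.725 × 10⁻²² = 2.43 × 10⁻¹² m = 2430 fm.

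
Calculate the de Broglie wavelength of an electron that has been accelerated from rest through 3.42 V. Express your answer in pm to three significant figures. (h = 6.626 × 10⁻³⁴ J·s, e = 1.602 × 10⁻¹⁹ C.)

λ = 663 pm

KE = eV = 1.602 × 10⁻¹⁹ × 3.420 = 5.479 × 10⁻¹⁹ J.
p = √(2mKE) = √(2 × 9.109 × 10⁻³¹ × 5.479 × 10⁻¹⁹) = 9.991 × 10⁻²⁵ kg·m/s.
λ = h/p = 6.626 × 10⁻³⁴ / 9.991 × 10⁻²⁵ = 6.63 × 10⁻¹⁰ m = 663 pm.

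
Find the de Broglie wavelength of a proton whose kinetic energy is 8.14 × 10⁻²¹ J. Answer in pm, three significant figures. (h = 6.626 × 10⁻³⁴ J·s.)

p = √(2mKE) = √(2 × 1.673 × 10⁻²⁷ × 8.140 × 10⁻²¹) = 5.219 × 10⁻²⁴ kg·m/s.
λ = h/p = 6.626 × 10⁻³⁴ / 5.219 × 10⁻²⁴ = 1.27 × 10⁻¹⁰ m = 127 pm.

λ = 127 pm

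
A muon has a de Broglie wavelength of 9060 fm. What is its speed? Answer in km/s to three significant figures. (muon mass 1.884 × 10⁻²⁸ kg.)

p = h/λ = 6.626 × 10⁻³⁴ / 9.060 × 10⁻¹² = 7.313 × 10⁻²³ kg·m/s.
v = p/m = 7.313 × 10⁻²³ / 1.884 × 10⁻²⁸ = 3.88 × 10⁵ m/s = 388 km/s.

v = 388 km/s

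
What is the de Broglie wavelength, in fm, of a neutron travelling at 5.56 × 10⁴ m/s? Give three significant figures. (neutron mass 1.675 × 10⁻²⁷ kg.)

λ = 7110 fm

p = mv = 1.675 × 10⁻²⁷ × 5.56 × 10⁴ = 9.313 × 10⁻²³ kg·m/s.
λ = h/p = 6.626 × 10⁻³⁴ / 9.313 × 10⁻²³ = 7.11 × 10⁻¹² m = 7110 fm.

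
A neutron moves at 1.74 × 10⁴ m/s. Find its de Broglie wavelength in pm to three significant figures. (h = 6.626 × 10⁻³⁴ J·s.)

p = mv = 1.675 × 10⁻²⁷ × 1.74 × 10⁴ = 2.915 × 10⁻²³ kg·m/s.
λ = h/p = 6.626 × 10⁻³⁴ / 2.915 × 10⁻²³ = 2.27 × 10⁻¹¹ m = 22.7 pm.

λ = 22.7 pm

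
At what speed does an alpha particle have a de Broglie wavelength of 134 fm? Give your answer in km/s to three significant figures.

p = h/λ = 6.626 × 10⁻³⁴ / 1.340 × 10⁻¹³ = 4.945 × 10⁻²¹ kg·m/s.
v = p/m = 4.945 × 10⁻²¹ / 6.645 × 10⁻²⁷ = 7.44 × 10⁵ m/s = 744 km/s.

v = 744 km/s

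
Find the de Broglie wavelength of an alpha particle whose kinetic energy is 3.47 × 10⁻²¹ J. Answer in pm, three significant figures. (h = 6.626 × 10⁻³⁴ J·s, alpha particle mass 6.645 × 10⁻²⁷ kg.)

λ = 97.6 pm

p = √(2mKE) = √(2 × 6.645 × 10⁻²⁷ × 3.470 × 10⁻²¹) = 6.791 × 10⁻²⁴ kg·m/s.
λ = h/p = 6.626 × 10⁻³⁴ / 6.791 × 10⁻²⁴ = 9.76 × 10⁻¹¹ m = 97.6 pm.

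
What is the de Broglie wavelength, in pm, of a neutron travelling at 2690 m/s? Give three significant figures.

p = mv = 1.675 × 10⁻²⁷ × 2690 = 4.506 × 10⁻²⁴ kg·m/s.
λ = h/p = 6.626 × 10⁻³⁴ / 4.506 × 10⁻²⁴ = 1.47 × 10⁻¹⁰ m = 147 pm.

λ = 147 pm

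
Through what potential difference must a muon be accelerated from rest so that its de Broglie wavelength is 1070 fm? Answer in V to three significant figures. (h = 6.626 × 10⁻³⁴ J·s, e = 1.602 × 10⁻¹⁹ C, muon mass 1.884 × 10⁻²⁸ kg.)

p = h/λ = 6.626 × 10⁻³⁴ / 1.070 × 10⁻¹² = 6.193 × 10⁻²² kg·m/s.
KE = p²/(2m) = 1.018 × 10⁻¹⁵ J.
V = KE/e = 1.018 × 10⁻¹⁵ / (1.602 × 10⁻¹⁹) = 6350 V.

V = 6350 V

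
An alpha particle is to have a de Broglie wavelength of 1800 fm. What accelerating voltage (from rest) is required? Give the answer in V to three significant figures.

V = 31.8 V

p = h/λ = 6.626 × 10⁻³⁴ / 1.800 × 10⁻¹² = 3.681 × 10⁻²² kg·m/s.
KE = p²/(2m) = 1.020 × 10⁻¹⁷ J.
V = KE/2e = 1.020 × 10⁻¹⁷ / (2 × 1.602 × 10⁻¹⁹) = 31.8 V.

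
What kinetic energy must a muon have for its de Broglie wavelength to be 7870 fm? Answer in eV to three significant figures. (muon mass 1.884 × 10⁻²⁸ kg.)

p = h/λ = 6.626 × 10⁻³⁴ / 7.870 × 10⁻¹² = 8.419 × 10⁻²³ kg·m/s.
KE = p²/(2m) = (8.419 × 10⁻²³)² / (2 × 1.884 × 10⁻²⁸) = 1.881 × 10⁻¹⁷ J = 117 eV.

KE = 117 eV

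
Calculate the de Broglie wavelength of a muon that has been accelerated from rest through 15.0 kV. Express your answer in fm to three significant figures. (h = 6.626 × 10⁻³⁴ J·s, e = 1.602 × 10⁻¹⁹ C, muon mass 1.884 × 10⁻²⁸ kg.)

λ = 696 fm

KE = eV = 1.602 × 10⁻¹⁹ × 1.500 × 10⁴ = 2.403 × 10⁻¹⁵ J.
p = √(2mKE) = √(2 × 1.884 × 10⁻²⁸ × 2.403 × 10⁻¹⁵) = 9.516 × 10⁻²² kg·m/s.
λ = h/p = 6.626 × 10⁻³⁴ / 9.516 × 10⁻²² = 6.96 × 10⁻¹³ m = 696 fm.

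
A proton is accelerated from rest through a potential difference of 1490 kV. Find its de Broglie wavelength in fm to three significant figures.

KE = eV = 1.602 × 10⁻¹⁹ × 1.490 × 10⁶ = 2.387 × 10⁻¹³ J.
p = √(2mKE) = √(2 × 1.673 × 10⁻²⁷ × 2.387 × 10⁻¹³) = 2.826 × 10⁻²⁰ kg·m/s.
λ = h/p = 6.626 × 10⁻³⁴ / 2.826 × 10⁻²⁰ = 2.34 × 10⁻¹⁴ m = 23.4 fm.

λ = 23.4 fm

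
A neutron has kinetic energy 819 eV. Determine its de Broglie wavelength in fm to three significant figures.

λ = 999 fm

KE = 819 eV = 1.312 × 10⁻¹⁶ J.
p = √(2mKE) = √(2 × 1.675 × 10⁻²⁷ × 1.312 × 10⁻¹⁶) = 6.630 × 10⁻²² kg·m/s.
λ = h/p = 6.626 × 10⁻³⁴ / 6.630 × 10⁻²² = 9.99 × 10⁻¹³ m = 999 fm.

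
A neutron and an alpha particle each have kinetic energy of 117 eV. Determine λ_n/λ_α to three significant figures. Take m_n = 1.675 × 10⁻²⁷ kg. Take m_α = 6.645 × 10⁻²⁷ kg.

At fixed KE, p = √(2mKE) so λ = h/p ∝ 1/√m.
λ_n/λ_α = √(m_α/m_n) = √(6.645 × 10⁻²⁷/1.675 × 10⁻²⁷) = √(3.967) = 1.99.

λ_n/λ_α = 1.99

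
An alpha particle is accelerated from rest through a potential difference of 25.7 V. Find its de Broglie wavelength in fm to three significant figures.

KE = 2eV = 2 × 1.602 × 10⁻¹⁹ × 25.70 = 8.234 × 10⁻¹⁸ J.
p = √(2mKE) = √(2 × 6.645 × 10⁻²⁷ × 8.234 × 10⁻¹⁸) = 3.308 × 10⁻²² kg·m/s.
λ = h/p = 6.626 × 10⁻³⁴ / 3.308 × 10⁻²² = 2.00 × 10⁻¹² m = 2000 fm.

λ = 2000 fm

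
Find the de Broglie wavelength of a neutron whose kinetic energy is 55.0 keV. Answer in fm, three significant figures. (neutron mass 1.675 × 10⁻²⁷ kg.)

λ = 122 fm

KE = 55.0 keV = 8.811 × 10⁻¹⁵ J.
p = √(2mKE) = √(2 × 1.675 × 10⁻²⁷ × 8.811 × 10⁻¹⁵) = 5.433 × 10⁻²¹ kg·m/s.
λ = h/p = 6.626 × 10⁻³⁴ / 5.433 × 10⁻²¹ = 1.22 × 10⁻¹³ m = 122 fm.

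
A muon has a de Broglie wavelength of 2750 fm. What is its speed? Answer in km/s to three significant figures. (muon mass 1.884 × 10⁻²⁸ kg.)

p = h/λ = 6.626 × 10⁻³⁴ / 2.750 × 10⁻¹² = 2.409 × 10⁻²² kg·m/s.
v = p/m = 2.409 × 10⁻²² / 1.884 × 10⁻²⁸ = 1.28 × 10⁶ m/s = 1280 km/s.

v = 1280 km/s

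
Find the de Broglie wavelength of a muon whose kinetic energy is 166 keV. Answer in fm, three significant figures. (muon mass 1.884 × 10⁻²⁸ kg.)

λ = 209 fm

KE = 166 keV = 2.659 × 10⁻¹⁴ J.
p = √(2mKE) = √(2 × 1.884 × 10⁻²⁸ × 2.659 × 10⁻¹⁴) = 3.165 × 10⁻²¹ kg·m/s.
λ = h/p = 6.626 × 10⁻³⁴ / 3.165 × 10⁻²¹ = 2.09 × 10⁻¹³ m = 209 fm.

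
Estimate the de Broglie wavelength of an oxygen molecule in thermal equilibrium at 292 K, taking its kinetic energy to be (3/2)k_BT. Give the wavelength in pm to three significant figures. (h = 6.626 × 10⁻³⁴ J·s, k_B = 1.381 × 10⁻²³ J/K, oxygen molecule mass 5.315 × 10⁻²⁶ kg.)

KE = (3/2)k_BT = 1.5 × 1.381 × 10⁻²³ × 292 = 6.049 × 10⁻²¹ J.
p = √(2mKE) = √(2 × 5.315 × 10⁻²⁶ × 6.049 × 10⁻²¹) = 2.536 × 10⁻²³ kg·m/s.
λ = h/p = 2.61 × 10⁻¹¹ m = 26.1 pm.

λ = 26.1 pm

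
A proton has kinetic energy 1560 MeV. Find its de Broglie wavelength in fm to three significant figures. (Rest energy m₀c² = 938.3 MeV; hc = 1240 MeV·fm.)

Total energy E = KE + m₀c² = 1560 + 938.3 = 2498.3 MeV.
(pc)² = E² − (m₀c²)² = (2498.3)² − (938.3)² = 5.361 × 10⁶ MeV², so pc = 2315 MeV.
λ = hc/(pc) = 1240 MeV·fm / 2315 MeV = 0.536 fm.

λ = 0.536 fm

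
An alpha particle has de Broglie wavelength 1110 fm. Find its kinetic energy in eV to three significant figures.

KE = 167 eV

p = h/λ = 6.626 × 10⁻³⁴ / 1.110 × 10⁻¹² = 5.969 × 10⁻²² kg·m/s.
KE = p²/(2m) = (5.969 × 10⁻²²)² / (2 × 6.645 × 10⁻²⁷) = 2.681 × 10⁻¹⁷ J = 167 eV.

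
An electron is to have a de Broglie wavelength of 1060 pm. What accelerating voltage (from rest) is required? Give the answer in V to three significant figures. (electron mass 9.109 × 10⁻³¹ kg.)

V = 1.34 V

p = h/λ = 6.626 × 10⁻³⁴ / 1.060 × 10⁻⁹ = 6.251 × 10⁻²⁵ kg·m/s.
KE = p²/(2m) = 2.145 × 10⁻¹⁹ J.
V = KE/e = 2.145 × 10⁻¹⁹ / (1.602 × 10⁻¹⁹) = 1.34 V.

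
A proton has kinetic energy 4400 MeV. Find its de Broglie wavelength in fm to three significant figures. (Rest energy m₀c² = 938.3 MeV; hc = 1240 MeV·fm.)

Total energy E = KE + m₀c² = 4400 + 938.3 = 5338.3 MeV.
(pc)² = E² − (m₀c²)² = (5338.3)² − (938.3)² = 2.762 × 10⁷ MeV², so pc = 5255 MeV.
λ = hc/(pc) = 1240 MeV·fm / 5255 MeV = 0.236 fm.

λ = 0.236 fm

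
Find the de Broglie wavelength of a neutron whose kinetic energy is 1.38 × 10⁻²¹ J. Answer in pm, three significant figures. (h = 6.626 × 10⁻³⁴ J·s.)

λ = 308 pm

p = √(2mKE) = √(2 × 1.675 × 10⁻²⁷ × 1.380 × 10⁻²¹) = 2.150 × 10⁻²⁴ kg·m/s.
λ = h/p = 6.626 × 10⁻³⁴ / 2.150 × 10⁻²⁴ = 3.08 × 10⁻¹⁰ m = 308 pm.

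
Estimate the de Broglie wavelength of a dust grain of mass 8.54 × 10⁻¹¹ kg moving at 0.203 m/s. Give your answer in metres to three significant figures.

λ = 3.82 × 10⁻²³ m

p = mv = 8.54 × 10⁻¹¹ × 0.203 = 1.734 × 10⁻¹¹ kg·m/s.
λ = h/p = 6.626 × 10⁻³⁴ / 1.734 × 10⁻¹¹ = 3.82 × 10⁻²³ m.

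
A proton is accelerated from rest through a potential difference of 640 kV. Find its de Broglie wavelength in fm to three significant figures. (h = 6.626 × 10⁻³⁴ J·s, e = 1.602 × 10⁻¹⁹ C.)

λ = 35.8 fm

KE = eV = 1.602 × 10⁻¹⁹ × 6.400 × 10⁵ = 1.025 × 10⁻¹³ J.
p = √(2mKE) = √(2 × 1.673 × 10⁻²⁷ × 1.025 × 10⁻¹³) = 1.852 × 10⁻²⁰ kg·m/s.
λ = h/p = 6.626 × 10⁻³⁴ / 1.852 × 10⁻²⁰ = 3.58 × 10⁻¹⁴ m = 35.8 fm.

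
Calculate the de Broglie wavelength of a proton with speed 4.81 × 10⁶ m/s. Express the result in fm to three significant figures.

λ = 82.3 fm

p = mv = 1.673 × 10⁻²⁷ × 4.81 × 10⁶ = 8.047 × 10⁻²¹ kg·m/s.
λ = h/p = 6.626 × 10⁻³⁴ / 8.047 × 10⁻²¹ = 8.23 × 10⁻¹⁴ m = 82.3 fm.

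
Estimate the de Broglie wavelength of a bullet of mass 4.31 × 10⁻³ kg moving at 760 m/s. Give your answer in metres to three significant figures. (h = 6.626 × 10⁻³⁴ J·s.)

λ = 2.02 × 10⁻³⁴ m

p = mv = 4.31 × 10⁻³ × 760 = 3.276 kg·m/s.
λ = h/p = 6.626 × 10⁻³⁴ / 3.276 = 2.02 × 10⁻³⁴ m.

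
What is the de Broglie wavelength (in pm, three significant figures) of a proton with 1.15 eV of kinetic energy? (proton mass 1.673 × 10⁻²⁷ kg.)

λ = 26.7 pm

KE = 1.15 eV = 1.842 × 10⁻¹⁹ J.
p = √(2mKE) = √(2 × 1.673 × 10⁻²⁷ × 1.842 × 10⁻¹⁹) = 2.483 × 10⁻²³ kg·m/s.
λ = h/p = 6.626 × 10⁻³⁴ / 2.483 × 10⁻²³ = 2.67 × 10⁻¹¹ m = 26.7 pm.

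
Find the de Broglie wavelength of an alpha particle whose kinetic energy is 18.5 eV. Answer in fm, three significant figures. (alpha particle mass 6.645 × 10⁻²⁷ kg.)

λ = 3340 fm

KE = 18.5 eV = 2.964 × 10⁻¹⁸ J.
p = √(2mKE) = √(2 × 6.645 × 10⁻²⁷ × 2.964 × 10⁻¹⁸) = 1.985 × 10⁻²² kg·m/s.
λ = h/p = 6.626 × 10⁻³⁴ / 1.985 × 10⁻²² = 3.34 × 10⁻¹² m = 3340 fm.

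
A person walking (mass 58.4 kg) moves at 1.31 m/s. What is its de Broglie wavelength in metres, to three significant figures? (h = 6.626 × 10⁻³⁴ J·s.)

p = mv = 58.4 × 1.31 = 7.650 × 10¹ kg·m/s.
λ = h/p = 6.626 × 10⁻³⁴ / 7.650 × 10¹ = 8.66 × 10⁻³⁶ m.

λ = 8.66 × 10⁻³⁶ m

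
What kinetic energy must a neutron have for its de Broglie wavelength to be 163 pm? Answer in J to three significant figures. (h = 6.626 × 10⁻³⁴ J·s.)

p = h/λ = 6.626 × 10⁻³⁴ / 1.630 × 10⁻¹⁰ = 4.065 × 10⁻²⁴ kg·m/s.
KE = p²/(2m) = (4.065 × 10⁻²⁴)² / (2 × 1.675 × 10⁻²⁷) = 4.933 × 10⁻²¹ J = 4.93 × 10⁻²¹ J.

KE = 4.93 × 10⁻²¹ J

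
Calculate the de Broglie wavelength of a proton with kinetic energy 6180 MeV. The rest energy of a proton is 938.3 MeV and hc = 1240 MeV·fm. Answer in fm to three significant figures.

λ = 0.176 fm

Total energy E = KE + m₀c² = 6180 + 938.3 = 7118.3 MeV.
(pc)² = E² − (m₀c²)² = (7118.3)² − (938.3)² = 4.979 × 10⁷ MeV², so pc = 7056 MeV.
λ = hc/(pc) = 1240 MeV·fm / 7056 MeV = 0.176 fm.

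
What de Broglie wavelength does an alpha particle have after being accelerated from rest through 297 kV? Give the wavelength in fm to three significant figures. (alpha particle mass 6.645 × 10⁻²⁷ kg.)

λ = 18.6 fm

KE = 2eV = 2 × 1.602 × 10⁻¹⁹ × 2.970 × 10⁵ = 9.516 × 10⁻¹⁴ J.
p = √(2mKE) = √(2 × 6.645 × 10⁻²⁷ × 9.516 × 10⁻¹⁴) = 3.556 × 10⁻²⁰ kg·m/s.
λ = h/p = 6.626 × 10⁻³⁴ / 3.556 × 10⁻²⁰ = 1.86 × 10⁻¹⁴ m = 18.6 fm.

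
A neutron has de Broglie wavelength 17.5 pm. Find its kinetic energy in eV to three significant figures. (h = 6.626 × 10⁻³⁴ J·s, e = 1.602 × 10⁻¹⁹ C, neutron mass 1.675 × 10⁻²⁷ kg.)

KE = 2.67 eV

p = h/λ = 6.626 × 10⁻³⁴ / 1.750 × 10⁻¹¹ = 3.786 × 10⁻²³ kg·m/s.
KE = p²/(2m) = (3.786 × 10⁻²³)² / (2 × 1.675 × 10⁻²⁷) = 4.279 × 10⁻¹⁹ J = 2.67 eV.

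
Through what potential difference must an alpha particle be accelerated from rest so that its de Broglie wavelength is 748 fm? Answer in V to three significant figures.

p = h/λ = 6.626 × 10⁻³⁴ / 7.480 × 10⁻¹³ = 8.858 × 10⁻²² kg·m/s.
KE = p²/(2m) = 5.904 × 10⁻¹⁷ J.
V = KE/2e = 5.904 × 10⁻¹⁷ / (2 × 1.602 × 10⁻¹⁹) = 184 V.

V = 184 V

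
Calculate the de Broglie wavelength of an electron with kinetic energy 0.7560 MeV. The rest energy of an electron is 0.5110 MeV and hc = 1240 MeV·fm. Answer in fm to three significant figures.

λ = 1070 fm

Total energy E = KE + m₀c² = 0.7560 + 0.5110 = 1.2670 MeV.
(pc)² = E² − (m₀c²)² = (1.2670)² − (0.5110)² = 1.344 MeV², so pc = 1.159 MeV.
λ = hc/(pc) = 1240 MeV·fm / 1.159 MeV = 1070 fm.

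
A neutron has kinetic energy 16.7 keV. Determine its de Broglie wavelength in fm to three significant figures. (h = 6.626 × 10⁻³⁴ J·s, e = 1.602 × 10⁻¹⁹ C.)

λ = 221 fm

KE = 16.7 keV = 2.675 × 10⁻¹⁵ J.
p = √(2mKE) = √(2 × 1.675 × 10⁻²⁷ × 2.675 × 10⁻¹⁵) = 2.994 × 10⁻²¹ kg·m/s.
λ = h/p = 6.626 × 10⁻³⁴ / 2.994 × 10⁻²¹ = 2.21 × 10⁻¹³ m = 221 fm.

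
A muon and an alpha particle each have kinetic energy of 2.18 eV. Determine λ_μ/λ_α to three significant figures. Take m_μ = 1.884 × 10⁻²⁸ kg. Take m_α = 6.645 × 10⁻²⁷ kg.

At fixed KE, p = √(2mKE) so λ = h/p ∝ 1/√m.
λ_μ/λ_α = √(m_α/m_μ) = √(6.645 × 10⁻²⁷/1.884 × 10⁻²⁸) = √(35.27) = 5.94.

λ_μ/λ_α = 5.94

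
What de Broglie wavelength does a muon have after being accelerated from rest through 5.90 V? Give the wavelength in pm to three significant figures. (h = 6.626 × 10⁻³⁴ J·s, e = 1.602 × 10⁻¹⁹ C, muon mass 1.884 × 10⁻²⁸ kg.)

λ = 35.1 pm

KE = eV = 1.602 × 10⁻¹⁹ × 5.900 = 9.452 × 10⁻¹⁹ J.
p = √(2mKE) = √(2 × 1.884 × 10⁻²⁸ × 9.452 × 10⁻¹⁹) = 1.887 × 10⁻²³ kg·m/s.
λ = h/p = 6.626 × 10⁻³⁴ / 1.887 × 10⁻²³ = 3.51 × 10⁻¹¹ m = 35.1 pm.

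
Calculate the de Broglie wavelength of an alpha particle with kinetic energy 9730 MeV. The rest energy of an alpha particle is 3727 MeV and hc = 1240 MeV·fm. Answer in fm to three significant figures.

Total energy E = KE + m₀c² = 9730 + 3727 = 13457 MeV.
(pc)² = E² − (m₀c²)² = (13457)² − (3727)² = 1.672 × 10⁸ MeV², so pc = 1.293 × 10⁴ MeV.
λ = hc/(pc) = 1240 MeV·fm / 1.293 × 10⁴ MeV = 0.0959 fm.

λ = 0.0959 fm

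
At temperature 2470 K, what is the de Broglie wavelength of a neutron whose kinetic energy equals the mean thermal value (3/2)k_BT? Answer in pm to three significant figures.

λ = 50.6 pm

KE = (3/2)k_BT = 1.5 × 1.381 × 10⁻²³ × 2470 = 5.117 × 10⁻²⁰ J.
p = √(2mKE) = √(2 × 1.675 × 10⁻²⁷ × 5.117 × 10⁻²⁰) = 1.309 × 10⁻²³ kg·m/s.
λ = h/p = 5.06 × 10⁻¹¹ m = 50.6 pm.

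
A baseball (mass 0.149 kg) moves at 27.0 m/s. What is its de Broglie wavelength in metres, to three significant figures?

λ = 1.65 × 10⁻³⁴ m

p = mv = 0.149 × 27.0 = 4.023 kg·m/s.
λ = h/p = 6.626 × 10⁻³⁴ / 4.023 = 1.65 × 10⁻³⁴ m.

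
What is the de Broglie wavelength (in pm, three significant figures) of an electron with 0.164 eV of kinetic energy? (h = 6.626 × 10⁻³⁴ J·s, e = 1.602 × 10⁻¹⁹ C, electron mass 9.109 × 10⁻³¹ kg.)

KE = 0.164 eV = 2.627 × 10⁻²⁰ J.
p = √(2mKE) = √(2 × 9.109 × 10⁻³¹ × 2.627 × 10⁻²⁰) = 2.188 × 10⁻²⁵ kg·m/s.
λ = h/p = 6.626 × 10⁻³⁴ / 2.188 × 10⁻²⁵ = 3.03 × 10⁻⁹ m = 3030 pm.

λ = 3030 pm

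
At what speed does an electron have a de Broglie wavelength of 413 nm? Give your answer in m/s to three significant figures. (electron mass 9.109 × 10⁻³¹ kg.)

v = 1760 m/s

p = h/λ = 6.626 × 10⁻³⁴ / 4.130 × 10⁻⁷ = 1.604 × 10⁻²⁷ kg·m/s.
v = p/m = 1.604 × 10⁻²⁷ / 9.109 × 10⁻³¹ = 1.76 × 10³ m/s = 1760 m/s.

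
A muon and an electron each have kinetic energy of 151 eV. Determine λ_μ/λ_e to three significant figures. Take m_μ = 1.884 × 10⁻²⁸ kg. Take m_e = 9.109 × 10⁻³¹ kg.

At fixed KE, p = √(2mKE) so λ = h/p ∝ 1/√m.
λ_μ/λ_e = √(m_e/m_μ) = √(9.109 × 10⁻³¹/1.884 × 10⁻²⁸) = √(4.835 × 10⁻³) = 0.0695.

λ_μ/λ_e = 0.0695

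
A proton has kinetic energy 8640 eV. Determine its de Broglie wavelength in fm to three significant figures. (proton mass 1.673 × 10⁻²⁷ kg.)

λ = 308 fm

KE = 8640 eV = 1.384 × 10⁻¹⁵ J.
p = √(2mKE) = √(2 × 1.673 × 10⁻²⁷ × 1.384 × 10⁻¹⁵) = 2.152 × 10⁻²¹ kg·m/s.
λ = h/p = 6.626 × 10⁻³⁴ / 2.152 × 10⁻²¹ = 3.08 × 10⁻¹³ m = 308 fm.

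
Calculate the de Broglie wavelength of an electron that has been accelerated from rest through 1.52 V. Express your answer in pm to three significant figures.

λ = 995 pm

KE = eV = 1.602 × 10⁻¹⁹ × 1.520 = 2.435 × 10⁻¹⁹ J.
p = √(2mKE) = √(2 × 9.109 × 10⁻³¹ × 2.435 × 10⁻¹⁹) = 6.660 × 10⁻²⁵ kg·m/s.
λ = h/p = 6.626 × 10⁻³⁴ / 6.660 × 10⁻²⁵ = 9.95 × 10⁻¹⁰ m = 995 pm.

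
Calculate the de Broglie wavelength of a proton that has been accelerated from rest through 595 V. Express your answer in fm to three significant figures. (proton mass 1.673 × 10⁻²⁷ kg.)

KE = eV = 1.602 × 10⁻¹⁹ × 595.0 = 9.532 × 10⁻¹⁷ J.
p = √(2mKE) = √(2 × 1.673 × 10⁻²⁷ × 9.532 × 10⁻¹⁷) = 5.647 × 10⁻²² kg·m/s.
λ = h/p = 6.626 × 10⁻³⁴ / 5.647 × 10⁻²² = 1.17 × 10⁻¹² m = 1170 fm.

λ = 1170 fm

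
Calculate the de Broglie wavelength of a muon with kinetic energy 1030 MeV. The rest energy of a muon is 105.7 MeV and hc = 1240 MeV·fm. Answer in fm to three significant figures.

Total energy E = KE + m₀c² = 1030 + 105.7 = 1135.7 MeV.
(pc)² = E² − (m₀c²)² = (1135.7)² − (105.7)² = 1.279 × 10⁶ MeV², so pc = 1131 MeV.
λ = hc/(pc) = 1240 MeV·fm / 1131 MeV = 1.10 fm.

λ = 1.10 fm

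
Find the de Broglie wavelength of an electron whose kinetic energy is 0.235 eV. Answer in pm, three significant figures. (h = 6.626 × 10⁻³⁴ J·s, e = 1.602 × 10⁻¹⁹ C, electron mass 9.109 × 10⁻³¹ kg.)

λ = 2530 pm

KE = 0.235 eV = 3.765 × 10⁻²⁰ J.
p = √(2mKE) = √(2 × 9.109 × 10⁻³¹ × 3.765 × 10⁻²⁰) = 2.619 × 10⁻²⁵ kg·m/s.
λ = h/p = 6.626 × 10⁻³⁴ / 2.619 × 10⁻²⁵ = 2.53 × 10⁻⁹ m = 2530 pm.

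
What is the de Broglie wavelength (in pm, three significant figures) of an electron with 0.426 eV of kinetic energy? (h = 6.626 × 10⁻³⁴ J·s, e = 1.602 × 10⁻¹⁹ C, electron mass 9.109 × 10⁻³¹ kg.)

KE = 0.426 eV = 6.825 × 10⁻²⁰ J.
p = √(2mKE) = √(2 × 9.109 × 10⁻³¹ × 6.825 × 10⁻²⁰) = 3.526 × 10⁻²⁵ kg·m/s.
λ = h/p = 6.626 × 10⁻³⁴ / 3.526 × 10⁻²⁵ = 1.88 × 10⁻⁹ m = 1880 pm.

λ = 1880 pm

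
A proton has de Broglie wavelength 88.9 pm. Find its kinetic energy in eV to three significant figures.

p = h/λ = 6.626 × 10⁻³⁴ / 8.890 × 10⁻¹¹ = 7.453 × 10⁻²⁴ kg·m/s.
KE = p²/(2m) = (7.453 × 10⁻²⁴)² / (2 × 1.673 × 10⁻²⁷) = 1.660 × 10⁻²⁰ J = 0.104 eV.

KE = 0.104 eV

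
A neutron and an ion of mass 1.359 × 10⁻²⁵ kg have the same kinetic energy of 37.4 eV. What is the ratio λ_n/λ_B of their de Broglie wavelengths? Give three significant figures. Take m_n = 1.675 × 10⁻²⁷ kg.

At fixed KE, p = √(2mKE) so λ = h/p ∝ 1/√m.
λ_n/λ_B = √(m_B/m_n) = √(1.359 × 10⁻²⁵/1.675 × 10⁻²⁷) = √(81.13) = 9.01.

λ_n/λ_B = 9.01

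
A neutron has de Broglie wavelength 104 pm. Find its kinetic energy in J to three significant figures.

p = h/λ = 6.626 × 10⁻³⁴ / 1.040 × 10⁻¹⁰ = 6.371 × 10⁻²⁴ kg·m/s.
KE = p²/(2m) = (6.371 × 10⁻²⁴)² / (2 × 1.675 × 10⁻²⁷) = 1.212 × 10⁻²⁰ J = 1.21 × 10⁻²⁰ J.

KE = 1.21 × 10⁻²⁰ J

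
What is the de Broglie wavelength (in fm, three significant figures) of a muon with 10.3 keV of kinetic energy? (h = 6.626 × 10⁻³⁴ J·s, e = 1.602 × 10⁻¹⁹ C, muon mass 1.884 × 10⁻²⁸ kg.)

KE = 10.3 keV = 1.650 × 10⁻¹⁵ J.
p = √(2mKE) = √(2 × 1.884 × 10⁻²⁸ × 1.650 × 10⁻¹⁵) = 7.885 × 10⁻²² kg·m/s.
λ = h/p = 6.626 × 10⁻³⁴ / 7.885 × 10⁻²² = 8.40 × 10⁻¹³ m = 840 fm.

λ = 840 fm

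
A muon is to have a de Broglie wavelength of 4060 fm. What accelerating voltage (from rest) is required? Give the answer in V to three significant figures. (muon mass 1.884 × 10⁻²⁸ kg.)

V = 441 V

p = h/λ = 6.626 × 10⁻³⁴ / 4.060 × 10⁻¹² = 1.632 × 10⁻²² kg·m/s.
KE = p²/(2m) = 7.069 × 10⁻¹⁷ J.
V = KE/e = 7.069 × 10⁻¹⁷ / (1.602 × 10⁻¹⁹) = 441 V.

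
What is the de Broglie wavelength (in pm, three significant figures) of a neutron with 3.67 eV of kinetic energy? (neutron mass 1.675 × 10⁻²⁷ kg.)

KE = 3.67 eV = 5.879 × 10⁻¹⁹ J.
p = √(2mKE) = √(2 × 1.675 × 10⁻²⁷ × 5.879 × 10⁻¹⁹) = 4.438 × 10⁻²³ kg·m/s.
λ = h/p = 6.626 × 10⁻³⁴ / 4.438 × 10⁻²³ = 1.49 × 10⁻¹¹ m = 14.9 pm.

λ = 14.9 pm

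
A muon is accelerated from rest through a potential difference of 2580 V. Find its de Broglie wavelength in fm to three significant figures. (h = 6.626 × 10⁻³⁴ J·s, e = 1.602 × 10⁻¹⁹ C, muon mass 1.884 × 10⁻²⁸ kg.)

KE = eV = 1.602 × 10⁻¹⁹ × 2580 = 4.133 × 10⁻¹⁶ J.
p = √(2mKE) = √(2 × 1.884 × 10⁻²⁸ × 4.133 × 10⁻¹⁶) = 3.946 × 10⁻²² kg·m/s.
λ = h/p = 6.626 × 10⁻³⁴ / 3.946 × 10⁻²² = 1.68 × 10⁻¹² m = 1680 fm.

λ = 1680 fm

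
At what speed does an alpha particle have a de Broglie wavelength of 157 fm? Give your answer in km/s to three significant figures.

p = h/λ = 6.626 × 10⁻³⁴ / 1.570 × 10⁻¹³ = 4.220 × 10⁻²¹ kg·m/s.
v = p/m = 4.220 × 10⁻²¹ / 6.645 × 10⁻²⁷ = 6.35 × 10⁵ m/s = 635 km/s.

v = 635 km/s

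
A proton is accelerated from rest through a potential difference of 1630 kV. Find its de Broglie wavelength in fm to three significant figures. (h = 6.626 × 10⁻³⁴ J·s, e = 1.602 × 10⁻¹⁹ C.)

λ = 22.4 fm

KE = eV = 1.602 × 10⁻¹⁹ × 1.630 × 10⁶ = 2.611 × 10⁻¹³ J.
p = √(2mKE) = √(2 × 1.673 × 10⁻²⁷ × 2.611 × 10⁻¹³) = 2.956 × 10⁻²⁰ kg·m/s.
λ = h/p = 6.626 × 10⁻³⁴ / 2.956 × 10⁻²⁰ = 2.24 × 10⁻¹⁴ m = 22.4 fm.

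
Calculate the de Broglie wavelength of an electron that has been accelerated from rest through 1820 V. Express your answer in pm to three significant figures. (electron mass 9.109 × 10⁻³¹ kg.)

λ = 28.7 pm

KE = eV = 1.602 × 10⁻¹⁹ × 1820 = 2.916 × 10⁻¹⁶ J.
p = √(2mKE) = √(2 × 9.109 × 10⁻³¹ × 2.916 × 10⁻¹⁶) = 2.305 × 10⁻²³ kg·m/s.
λ = h/p = 6.626 × 10⁻³⁴ / 2.305 × 10⁻²³ = 2.87 × 10⁻¹¹ m = 28.7 pm.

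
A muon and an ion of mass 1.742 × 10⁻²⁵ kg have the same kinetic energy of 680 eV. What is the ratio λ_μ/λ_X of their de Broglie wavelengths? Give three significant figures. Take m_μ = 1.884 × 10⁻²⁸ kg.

λ_μ/λ_X = 30.4

At fixed KE, p = √(2mKE) so λ = h/p ∝ 1/√m.
λ_μ/λ_X = √(m_X/m_μ) = √(1.742 × 10⁻²⁵/1.884 × 10⁻²⁸) = √(924.6) = 30.4.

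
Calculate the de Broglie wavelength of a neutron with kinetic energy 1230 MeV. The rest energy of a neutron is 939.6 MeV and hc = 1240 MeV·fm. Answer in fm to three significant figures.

Total energy E = KE + m₀c² = 1230 + 939.6 = 2169.6 MeV.
(pc)² = E² − (m₀c²)² = (2169.6)² − (939.6)² = 3.824 × 10⁶ MeV², so pc = 1956 MeV.
λ = hc/(pc) = 1240 MeV·fm / 1956 MeV = 0.634 fm.

λ = 0.634 fm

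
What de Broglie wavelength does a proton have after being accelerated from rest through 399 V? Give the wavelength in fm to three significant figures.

λ = 1430 fm

KE = eV = 1.602 × 10⁻¹⁹ × 399.0 = 6.392 × 10⁻¹⁷ J.
p = √(2mKE) = √(2 × 1.673 × 10⁻²⁷ × 6.392 × 10⁻¹⁷) = 4.625 × 10⁻²² kg·m/s.
λ = h/p = 6.626 × 10⁻³⁴ / 4.625 × 10⁻²² = 1.43 × 10⁻¹² m = 1430 fm.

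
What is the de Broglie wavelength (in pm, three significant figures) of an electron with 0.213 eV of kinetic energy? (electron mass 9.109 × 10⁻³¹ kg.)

λ = 2660 pm

KE = 0.213 eV = 3.412 × 10⁻²⁰ J.
p = √(2mKE) = √(2 × 9.109 × 10⁻³¹ × 3.412 × 10⁻²⁰) = 2.493 × 10⁻²⁵ kg·m/s.
λ = h/p = 6.626 × 10⁻³⁴ / 2.493 × 10⁻²⁵ = 2.66 × 10⁻⁹ m = 2660 pm.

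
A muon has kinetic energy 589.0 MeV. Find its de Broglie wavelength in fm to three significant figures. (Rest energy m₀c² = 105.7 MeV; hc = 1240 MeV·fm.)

Total energy E = KE + m₀c² = 589.0 + 105.7 = 694.7 MeV.
(pc)² = E² − (m₀c²)² = (694.7)² − (105.7)² = 4.714 × 10⁵ MeV², so pc = 686.6 MeV.
λ = hc/(pc) = 1240 MeV·fm / 686.6 MeV = 1.81 fm.

λ = 1.81 fm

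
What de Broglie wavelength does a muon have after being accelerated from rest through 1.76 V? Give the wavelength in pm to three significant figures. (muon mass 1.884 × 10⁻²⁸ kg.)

KE = eV = 1.602 × 10⁻¹⁹ × 1.760 = 2.820 × 10⁻¹⁹ J.
p = √(2mKE) = √(2 × 1.884 × 10⁻²⁸ × 2.820 × 10⁻¹⁹) = 1.031 × 10⁻²³ kg·m/s.
λ = h/p = 6.626 × 10⁻³⁴ / 1.031 × 10⁻²³ = 6.43 × 10⁻¹¹ m = 64.3 pm.

λ = 64.3 pm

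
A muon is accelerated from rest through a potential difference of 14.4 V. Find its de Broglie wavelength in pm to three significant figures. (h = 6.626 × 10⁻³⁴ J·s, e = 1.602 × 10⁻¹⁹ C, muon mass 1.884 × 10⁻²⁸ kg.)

KE = eV = 1.602 × 10⁻¹⁹ × 14.40 = 2.307 × 10⁻¹⁸ J.
p = √(2mKE) = √(2 × 1.884 × 10⁻²⁸ × 2.307 × 10⁻¹⁸) = 2.948 × 10⁻²³ kg·m/s.
λ = h/p = 6.626 × 10⁻³⁴ / 2.948 × 10⁻²³ = 2.25 × 10⁻¹¹ m = 22.5 pm.

λ = 22.5 pm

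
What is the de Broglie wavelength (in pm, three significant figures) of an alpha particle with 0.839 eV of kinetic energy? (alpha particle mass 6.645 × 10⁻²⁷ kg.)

KE = 0.839 eV = 1.344 × 10⁻¹⁹ J.
p = √(2mKE) = √(2 × 6.645 × 10⁻²⁷ × 1.344 × 10⁻¹⁹) = 4.226 × 10⁻²³ kg·m/s.
λ = h/p = 6.626 × 10⁻³⁴ / 4.226 × 10⁻²³ = 1.57 × 10⁻¹¹ m = 15.7 pm.

λ = 15.7 pm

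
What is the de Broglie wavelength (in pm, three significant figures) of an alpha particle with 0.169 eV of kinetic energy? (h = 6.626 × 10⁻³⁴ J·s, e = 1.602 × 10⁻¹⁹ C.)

KE = 0.169 eV = 2.707 × 10⁻²⁰ J.
p = √(2mKE) = √(2 × 6.645 × 10⁻²⁷ × 2.707 × 10⁻²⁰) = 1.897 × 10⁻²³ kg·m/s.
λ = h/p = 6.626 × 10⁻³⁴ / 1.897 × 10⁻²³ = 3.49 × 10⁻¹¹ m = 34.9 pm.

λ = 34.9 pm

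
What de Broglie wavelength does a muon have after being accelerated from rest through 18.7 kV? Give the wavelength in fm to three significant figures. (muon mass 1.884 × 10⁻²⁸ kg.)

λ = 624 fm

KE = eV = 1.602 × 10⁻¹⁹ × 1.870 × 10⁴ = 2.996 × 10⁻¹⁵ J.
p = √(2mKE) = √(2 × 1.884 × 10⁻²⁸ × 2.996 × 10⁻¹⁵) = 1.062 × 10⁻²¹ kg·m/s.
λ = h/p = 6.626 × 10⁻³⁴ / 1.062 × 10⁻²¹ = 6.24 × 10⁻¹³ m = 624 fm.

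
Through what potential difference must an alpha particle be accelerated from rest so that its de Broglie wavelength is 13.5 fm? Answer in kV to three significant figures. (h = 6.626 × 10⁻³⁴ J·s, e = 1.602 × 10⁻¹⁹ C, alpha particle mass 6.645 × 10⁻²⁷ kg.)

p = h/λ = 6.626 × 10⁻³⁴ / 1.350 × 10⁻¹⁴ = 4.908 × 10⁻²⁰ kg·m/s.
KE = p²/(2m) = 1.813 × 10⁻¹³ J.
V = KE/2e = 1.813 × 10⁻¹³ / (2 × 1.602 × 10⁻¹⁹) = 566 kV.

V = 566 kV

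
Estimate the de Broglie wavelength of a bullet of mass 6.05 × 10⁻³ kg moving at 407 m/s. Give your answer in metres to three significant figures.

p = mv = 6.05 × 10⁻³ × 407 = 2.462 kg·m/s.
λ = h/p = 6.626 × 10⁻³⁴ / 2.462 = 2.69 × 10⁻³⁴ m.

λ = 2.69 × 10⁻³⁴ m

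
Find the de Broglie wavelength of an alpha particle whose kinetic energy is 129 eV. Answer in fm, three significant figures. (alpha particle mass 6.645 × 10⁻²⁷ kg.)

λ = 1260 fm

KE = 129 eV = 2.067 × 10⁻¹⁷ J.
p = √(2mKE) = √(2 × 6.645 × 10⁻²⁷ × 2.067 × 10⁻¹⁷) = 5.241 × 10⁻²² kg·m/s.
λ = h/p = 6.626 × 10⁻³⁴ / 5.241 × 10⁻²² = 1.26 × 10⁻¹² m = 1260 fm.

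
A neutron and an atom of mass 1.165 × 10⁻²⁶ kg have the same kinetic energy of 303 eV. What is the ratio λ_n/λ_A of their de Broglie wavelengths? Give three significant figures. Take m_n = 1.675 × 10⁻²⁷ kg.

At fixed KE, p = √(2mKE) so λ = h/p ∝ 1/√m.
λ_n/λ_A = √(m_A/m_n) = √(1.165 × 10⁻²⁶/1.675 × 10⁻²⁷) = √(6.955) = 2.64.

λ_n/λ_A = 2.64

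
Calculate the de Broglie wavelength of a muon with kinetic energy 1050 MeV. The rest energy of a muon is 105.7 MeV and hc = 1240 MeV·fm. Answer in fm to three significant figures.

Total energy E = KE + m₀c² = 1050 + 105.7 = 1155.7 MeV.
(pc)² = E² − (m₀c²)² = (1155.7)² − (105.7)² = 1.324 × 10⁶ MeV², so pc = 1151 MeV.
λ = hc/(pc) = 1240 MeV·fm / 1151 MeV = 1.08 fm.

λ = 1.08 fm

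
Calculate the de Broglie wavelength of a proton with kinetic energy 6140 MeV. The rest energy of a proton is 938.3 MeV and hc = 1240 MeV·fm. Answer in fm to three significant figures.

λ = 0.177 fm

Total energy E = KE + m₀c² = 6140 + 938.3 = 7078.3 MeV.
(pc)² = E² − (m₀c²)² = (7078.3)² − (938.3)² = 4.922 × 10⁷ MeV², so pc = 7016 MeV.
λ = hc/(pc) = 1240 MeV·fm / 7016 MeV = 0.177 fm.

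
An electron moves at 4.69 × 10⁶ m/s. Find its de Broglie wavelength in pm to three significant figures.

p = mv = 9.109 × 10⁻³¹ × 4.69 × 10⁶ = 4.272 × 10⁻²⁴ kg·m/s.
λ = h/p = 6.626 × 10⁻³⁴ / 4.272 × 10⁻²⁴ = 1.55 × 10⁻¹⁰ m = 155 pm.

λ = 155 pm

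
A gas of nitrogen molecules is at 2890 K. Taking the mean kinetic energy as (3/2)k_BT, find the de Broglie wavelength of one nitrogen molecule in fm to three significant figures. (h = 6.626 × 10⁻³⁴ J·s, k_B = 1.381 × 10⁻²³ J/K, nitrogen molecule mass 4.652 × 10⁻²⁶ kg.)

KE = (3/2)k_BT = 1.5 × 1.381 × 10⁻²³ × 2890 = 5.987 × 10⁻²⁰ J.
p = √(2mKE) = √(2 × 4.652 × 10⁻²⁶ × 5.987 × 10⁻²⁰) = 7.463 × 10⁻²³ kg·m/s.
λ = h/p = 8.88 × 10⁻¹² m = 8880 fm.

λ = 8880 fm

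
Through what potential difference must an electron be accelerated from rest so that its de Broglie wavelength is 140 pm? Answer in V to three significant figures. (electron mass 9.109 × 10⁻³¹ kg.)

V = 76.8 V

p = h/λ = 6.626 × 10⁻³⁴ / 1.400 × 10⁻¹⁰ = 4.733 × 10⁻²⁴ kg·m/s.
KE = p²/(2m) = 1.230 × 10⁻¹⁷ J.
V = KE/e = 1.230 × 10⁻¹⁷ / (1.602 × 10⁻¹⁹) = 76.8 V.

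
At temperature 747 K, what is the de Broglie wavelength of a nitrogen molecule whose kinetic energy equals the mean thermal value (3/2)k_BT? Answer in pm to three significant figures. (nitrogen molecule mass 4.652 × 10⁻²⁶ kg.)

λ = 17.5 pm

KE = (3/2)k_BT = 1.5 × 1.381 × 10⁻²³ × 747 = 1.547 × 10⁻²⁰ J.
p = √(2mKE) = √(2 × 4.652 × 10⁻²⁶ × 1.547 × 10⁻²⁰) = 3.794 × 10⁻²³ kg·m/s.
λ = h/p = 1.75 × 10⁻¹¹ m = 17.5 pm.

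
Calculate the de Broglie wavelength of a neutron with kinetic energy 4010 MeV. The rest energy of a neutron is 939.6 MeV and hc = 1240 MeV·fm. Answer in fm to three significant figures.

λ = 0.255 fm

Total energy E = KE + m₀c² = 4010 + 939.6 = 4949.6 MeV.
(pc)² = E² − (m₀c²)² = (4949.6)² − (939.6)² = 2.362 × 10⁷ MeV², so pc = 4860 MeV.
λ = hc/(pc) = 1240 MeV·fm / 4860 MeV = 0.255 fm.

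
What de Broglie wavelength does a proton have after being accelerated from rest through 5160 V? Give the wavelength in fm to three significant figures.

λ = 398 fm

KE = eV = 1.602 × 10⁻¹⁹ × 5160 = 8.266 × 10⁻¹⁶ J.
p = √(2mKE) = √(2 × 1.673 × 10⁻²⁷ × 8.266 × 10⁻¹⁶) = 1.663 × 10⁻²¹ kg·m/s.
λ = h/p = 6.626 × 10⁻³⁴ / 1.663 × 10⁻²¹ = 3.98 × 10⁻¹³ m = 398 fm.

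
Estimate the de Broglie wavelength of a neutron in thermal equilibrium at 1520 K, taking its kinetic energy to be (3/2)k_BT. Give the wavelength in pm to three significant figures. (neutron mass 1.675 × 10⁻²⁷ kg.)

KE = (3/2)k_BT = 1.5 × 1.381 × 10⁻²³ × 1520 = 3.149 × 10⁻²⁰ J.
p = √(2mKE) = √(2 × 1.675 × 10⁻²⁷ × 3.149 × 10⁻²⁰) = 1.027 × 10⁻²³ kg·m/s.
λ = h/p = 6.45 × 10⁻¹¹ m = 64.5 pm.

λ = 64.5 pm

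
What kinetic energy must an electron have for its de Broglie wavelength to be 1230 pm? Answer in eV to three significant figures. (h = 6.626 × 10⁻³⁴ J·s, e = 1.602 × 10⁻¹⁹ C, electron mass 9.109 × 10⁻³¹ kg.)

p = h/λ = 6.626 × 10⁻³⁴ / 1.230 × 10⁻⁹ = 5.387 × 10⁻²⁵ kg·m/s.
KE = p²/(2m) = (5.387 × 10⁻²⁵)² / (2 × 9.109 × 10⁻³¹) = 1.593 × 10⁻¹⁹ J = 0.994 eV.

KE = 0.994 eV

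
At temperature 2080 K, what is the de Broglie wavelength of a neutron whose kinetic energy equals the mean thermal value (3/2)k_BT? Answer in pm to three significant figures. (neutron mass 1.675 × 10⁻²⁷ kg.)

KE = (3/2)k_BT = 1.5 × 1.381 × 10⁻²³ × 2080 = 4.309 × 10⁻²⁰ J.
p = √(2mKE) = √(2 × 1.675 × 10⁻²⁷ × 4.309 × 10⁻²⁰) = 1.201 × 10⁻²³ kg·m/s.
λ = h/p = 5.52 × 10⁻¹¹ m = 55.2 pm.

λ = 55.2 pm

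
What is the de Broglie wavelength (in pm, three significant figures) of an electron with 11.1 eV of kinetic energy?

KE = 11.1 eV = 1.778 × 10⁻¹⁸ J.
p = √(2mKE) = √(2 × 9.109 × 10⁻³¹ × 1.778 × 10⁻¹⁸) = 1.800 × 10⁻²⁴ kg·m/s.
λ = h/p = 6.626 × 10⁻³⁴ / 1.800 × 10⁻²⁴ = 3.68 × 10⁻¹⁰ m = 368 pm.

λ = 368 pm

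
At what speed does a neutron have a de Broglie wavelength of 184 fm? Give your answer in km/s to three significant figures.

v = 2150 km/s

p = h/λ = 6.626 × 10⁻³⁴ / 1.840 × 10⁻¹³ = 3.601 × 10⁻²¹ kg·m/s.
v = p/m = 3.601 × 10⁻²¹ / 1.675 × 10⁻²⁷ = 2.15 × 10⁶ m/s = 2150 km/s.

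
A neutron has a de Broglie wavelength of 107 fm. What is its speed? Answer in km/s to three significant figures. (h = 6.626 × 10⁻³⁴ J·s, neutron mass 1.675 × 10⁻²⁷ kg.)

p = h/λ = 6.626 × 10⁻³⁴ / 1.070 × 10⁻¹³ = 6.193 × 10⁻²¹ kg·m/s.
v = p/m = 6.193 × 10⁻²¹ / 1.675 × 10⁻²⁷ = 3.70 × 10⁶ m/s = 3700 km/s.

v = 3700 km/s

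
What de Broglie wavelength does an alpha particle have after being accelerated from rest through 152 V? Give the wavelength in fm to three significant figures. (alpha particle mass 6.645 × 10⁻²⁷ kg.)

KE = 2eV = 2 × 1.602 × 10⁻¹⁹ × 152.0 = 4.870 × 10⁻¹⁷ J.
p = √(2mKE) = √(2 × 6.645 × 10⁻²⁷ × 4.870 × 10⁻¹⁷) = 8.045 × 10⁻²² kg·m/s.
λ = h/p = 6.626 × 10⁻³⁴ / 8.045 × 10⁻²² = 8.24 × 10⁻¹³ m = 824 fm.

λ = 824 fm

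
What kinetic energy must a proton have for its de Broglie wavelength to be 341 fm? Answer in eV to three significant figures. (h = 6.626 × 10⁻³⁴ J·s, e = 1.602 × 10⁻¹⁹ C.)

KE = 7040 eV

p = h/λ = 6.626 × 10⁻³⁴ / 3.410 × 10⁻¹³ = 1.943 × 10⁻²¹ kg·m/s.
KE = p²/(2m) = (1.943 × 10⁻²¹)² / (2 × 1.673 × 10⁻²⁷) = 1.128 × 10⁻¹⁵ J = 7040 eV.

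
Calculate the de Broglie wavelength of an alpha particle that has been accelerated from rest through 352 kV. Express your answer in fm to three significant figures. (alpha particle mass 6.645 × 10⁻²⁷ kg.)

λ = 17.1 fm

KE = 2eV = 2 × 1.602 × 10⁻¹⁹ × 3.520 × 10⁵ = 1.128 × 10⁻¹³ J.
p = √(2mKE) = √(2 × 6.645 × 10⁻²⁷ × 1.128 × 10⁻¹³) = 3.872 × 10⁻²⁰ kg·m/s.
λ = h/p = 6.626 × 10⁻³⁴ / 3.872 × 10⁻²⁰ = 1.71 × 10⁻¹⁴ m = 17.1 fm.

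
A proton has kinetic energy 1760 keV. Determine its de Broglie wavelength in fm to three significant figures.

KE = 1760 keV = 2.820 × 10⁻¹³ J.
p = √(2mKE) = √(2 × 1.673 × 10⁻²⁷ × 2.820 × 10⁻¹³) = 3.072 × 10⁻²⁰ kg·m/s.
λ = h/p = 6.626 × 10⁻³⁴ / 3.072 × 10⁻²⁰ = 2.16 × 10⁻¹⁴ m = 21.6 fm.

λ = 21.6 fm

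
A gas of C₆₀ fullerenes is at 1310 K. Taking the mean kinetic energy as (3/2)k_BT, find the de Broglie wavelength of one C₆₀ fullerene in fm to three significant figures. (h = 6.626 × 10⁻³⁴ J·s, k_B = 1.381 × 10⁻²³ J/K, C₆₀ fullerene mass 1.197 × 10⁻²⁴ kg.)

λ = 2600 fm

KE = (3/2)k_BT = 1.5 × 1.381 × 10⁻²³ × 1310 = 2.714 × 10⁻²⁰ J.
p = √(2mKE) = √(2 × 1.197 × 10⁻²⁴ × 2.714 × 10⁻²⁰) = 2.549 × 10⁻²² kg·m/s.
λ = h/p = 2.60 × 10⁻¹² m = 2600 fm.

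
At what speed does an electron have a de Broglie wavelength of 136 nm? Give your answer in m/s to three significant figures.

p = h/λ = 6.626 × 10⁻³⁴ / 1.360 × 10⁻⁷ = 4.872 × 10⁻²⁷ kg·m/s.
v = p/m = 4.872 × 10⁻²⁷ / 9.109 × 10⁻³¹ = 5.35 × 10³ m/s = 5350 m/s.

v = 5350 m/s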